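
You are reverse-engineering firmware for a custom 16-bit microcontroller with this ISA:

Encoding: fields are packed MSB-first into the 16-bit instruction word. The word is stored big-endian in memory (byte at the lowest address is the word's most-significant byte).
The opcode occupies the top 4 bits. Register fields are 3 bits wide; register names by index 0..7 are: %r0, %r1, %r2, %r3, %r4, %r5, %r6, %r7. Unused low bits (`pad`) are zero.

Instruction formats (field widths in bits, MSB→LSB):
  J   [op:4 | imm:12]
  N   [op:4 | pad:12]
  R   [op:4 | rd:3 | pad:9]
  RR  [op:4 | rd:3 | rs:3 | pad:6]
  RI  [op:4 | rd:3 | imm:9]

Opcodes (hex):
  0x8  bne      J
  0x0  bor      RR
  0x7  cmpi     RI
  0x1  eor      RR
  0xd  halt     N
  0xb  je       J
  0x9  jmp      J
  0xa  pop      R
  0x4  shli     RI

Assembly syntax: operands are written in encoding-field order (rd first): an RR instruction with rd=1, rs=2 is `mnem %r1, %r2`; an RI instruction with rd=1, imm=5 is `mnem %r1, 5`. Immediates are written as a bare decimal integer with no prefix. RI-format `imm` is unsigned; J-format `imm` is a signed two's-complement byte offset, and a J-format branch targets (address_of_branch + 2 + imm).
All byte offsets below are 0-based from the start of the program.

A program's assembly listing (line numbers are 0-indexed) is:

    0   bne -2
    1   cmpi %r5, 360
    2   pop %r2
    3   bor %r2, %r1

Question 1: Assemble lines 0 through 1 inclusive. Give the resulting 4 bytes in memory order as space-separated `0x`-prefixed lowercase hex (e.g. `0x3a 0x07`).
0x8f 0xfe 0x7b 0x68

line 0 (bne): pack op=0x8:4|imm=-2:12 = 0x8ffe; big→ 8f fe
line 1 (cmpi): pack op=0x7:4|rd=5:3|imm=360:9 = 0x7b68; big→ 7b 68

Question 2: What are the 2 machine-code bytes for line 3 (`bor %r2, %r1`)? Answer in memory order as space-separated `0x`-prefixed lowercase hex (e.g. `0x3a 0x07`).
3. bor fields op=0x0:4|rd=2:3|rs=1:3|pad=0:6 → word 0440h → 04 40

0x04 0x40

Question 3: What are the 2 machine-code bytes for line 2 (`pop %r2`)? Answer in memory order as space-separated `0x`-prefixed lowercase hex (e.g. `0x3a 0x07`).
2. pop fields op=0xa:4|rd=2:3|pad=0:9 → word a400h → a4 00

0xa4 0x00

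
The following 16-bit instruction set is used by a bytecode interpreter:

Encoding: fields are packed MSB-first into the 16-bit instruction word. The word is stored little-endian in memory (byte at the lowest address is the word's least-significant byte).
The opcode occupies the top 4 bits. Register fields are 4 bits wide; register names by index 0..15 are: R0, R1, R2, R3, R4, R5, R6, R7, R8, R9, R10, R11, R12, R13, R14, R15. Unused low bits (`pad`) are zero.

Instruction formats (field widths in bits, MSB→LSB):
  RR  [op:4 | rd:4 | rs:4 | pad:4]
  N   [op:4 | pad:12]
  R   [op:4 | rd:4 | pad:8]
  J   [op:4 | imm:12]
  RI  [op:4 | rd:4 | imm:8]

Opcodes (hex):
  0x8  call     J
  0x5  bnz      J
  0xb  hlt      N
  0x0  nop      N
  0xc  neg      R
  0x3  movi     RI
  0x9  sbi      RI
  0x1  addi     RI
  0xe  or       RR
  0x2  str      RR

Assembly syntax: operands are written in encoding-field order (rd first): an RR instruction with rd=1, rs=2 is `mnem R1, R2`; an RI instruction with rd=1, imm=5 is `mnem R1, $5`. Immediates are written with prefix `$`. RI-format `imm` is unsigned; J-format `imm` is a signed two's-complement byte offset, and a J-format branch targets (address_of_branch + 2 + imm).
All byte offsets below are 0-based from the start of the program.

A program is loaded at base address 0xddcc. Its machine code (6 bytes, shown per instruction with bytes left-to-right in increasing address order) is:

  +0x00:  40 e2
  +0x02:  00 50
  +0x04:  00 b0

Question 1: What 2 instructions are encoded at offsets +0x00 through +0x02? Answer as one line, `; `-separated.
off 0x00: read 40 e2 as little → 0xe240
  top 4b → 0xe → or [RR]
  [11:8] rd=2 = R2
  [7:4] rs=4 = R4
off 0x02: read 00 50 as little → 0x5000
  top 4b → 0x5 → bnz [J]
  [11:0] imm=0 = $0

or R2, R4; bnz $0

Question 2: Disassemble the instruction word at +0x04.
hlt

off 0x04: read 00 b0 as little → 0xb000
  op=0xb000>>12=0xb ⇒ hlt (N)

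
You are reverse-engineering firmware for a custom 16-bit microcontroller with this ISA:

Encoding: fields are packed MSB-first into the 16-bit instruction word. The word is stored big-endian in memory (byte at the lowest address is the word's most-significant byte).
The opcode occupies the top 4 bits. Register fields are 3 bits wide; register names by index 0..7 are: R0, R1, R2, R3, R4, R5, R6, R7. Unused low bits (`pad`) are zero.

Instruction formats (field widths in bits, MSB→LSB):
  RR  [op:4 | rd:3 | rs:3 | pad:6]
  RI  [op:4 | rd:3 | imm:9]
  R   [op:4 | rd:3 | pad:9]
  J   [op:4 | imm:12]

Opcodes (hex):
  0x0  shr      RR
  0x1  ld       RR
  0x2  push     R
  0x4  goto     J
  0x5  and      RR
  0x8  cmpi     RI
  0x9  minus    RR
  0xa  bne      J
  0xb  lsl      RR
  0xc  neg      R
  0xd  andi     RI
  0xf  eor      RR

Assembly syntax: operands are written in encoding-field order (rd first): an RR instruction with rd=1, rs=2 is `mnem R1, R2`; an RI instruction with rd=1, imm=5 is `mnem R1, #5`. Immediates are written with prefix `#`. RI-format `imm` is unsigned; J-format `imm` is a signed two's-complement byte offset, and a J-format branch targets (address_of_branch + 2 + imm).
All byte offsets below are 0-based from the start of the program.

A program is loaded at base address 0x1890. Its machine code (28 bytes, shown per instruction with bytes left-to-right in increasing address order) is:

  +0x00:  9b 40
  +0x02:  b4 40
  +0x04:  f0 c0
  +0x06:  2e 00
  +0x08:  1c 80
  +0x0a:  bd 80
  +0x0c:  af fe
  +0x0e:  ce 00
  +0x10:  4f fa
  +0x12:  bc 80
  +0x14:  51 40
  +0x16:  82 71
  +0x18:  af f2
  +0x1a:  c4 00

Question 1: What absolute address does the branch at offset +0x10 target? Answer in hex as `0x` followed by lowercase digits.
[10] 4f fa → 0x4ffa
  op=0x4ffa>>12=0x4 ⇒ goto (J)
  imm@[11:0]=0xffa (s12→-6) ⇒ #-6
  target = base 0x1890 + off 0x10 + 2 + imm -6 = 0x189c

0x189c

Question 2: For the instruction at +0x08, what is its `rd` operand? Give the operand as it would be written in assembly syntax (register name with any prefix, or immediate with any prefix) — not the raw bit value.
@+08  big-endian(1c 80) = 0x1c80
  top 4b → 0x1 → ld [RR]
  [11:9] rd=6 = R6
  [8:6] rs=2 = R2

R6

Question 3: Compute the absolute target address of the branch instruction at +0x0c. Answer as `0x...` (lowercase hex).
off 0x0c: read af fe as big → 0xaffe
  top 4b → 0xa → bne [J]
  [11:0] imm=4094 (s12→-2) = #-2
  target = base 0x1890 + off 0x0c + 2 + imm -2 = 0x189c

0x189c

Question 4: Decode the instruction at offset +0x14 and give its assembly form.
[14] 51 40 → 0x5140
  op=0x5140>>12=0x5 ⇒ and (RR)
  rd: (w>>9)&0x7=0x0 → R0
  rs: (w>>6)&0x7=0x5 → R5

and R0, R5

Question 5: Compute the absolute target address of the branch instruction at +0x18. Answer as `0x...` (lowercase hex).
0x189c

@+18  big-endian(af f2) = 0xaff2
  top 4b → 0xa → bne [J]
  [11:0] imm=4082 (s12→-14) = #-14
  target = base 0x1890 + off 0x18 + 2 + imm -14 = 0x189c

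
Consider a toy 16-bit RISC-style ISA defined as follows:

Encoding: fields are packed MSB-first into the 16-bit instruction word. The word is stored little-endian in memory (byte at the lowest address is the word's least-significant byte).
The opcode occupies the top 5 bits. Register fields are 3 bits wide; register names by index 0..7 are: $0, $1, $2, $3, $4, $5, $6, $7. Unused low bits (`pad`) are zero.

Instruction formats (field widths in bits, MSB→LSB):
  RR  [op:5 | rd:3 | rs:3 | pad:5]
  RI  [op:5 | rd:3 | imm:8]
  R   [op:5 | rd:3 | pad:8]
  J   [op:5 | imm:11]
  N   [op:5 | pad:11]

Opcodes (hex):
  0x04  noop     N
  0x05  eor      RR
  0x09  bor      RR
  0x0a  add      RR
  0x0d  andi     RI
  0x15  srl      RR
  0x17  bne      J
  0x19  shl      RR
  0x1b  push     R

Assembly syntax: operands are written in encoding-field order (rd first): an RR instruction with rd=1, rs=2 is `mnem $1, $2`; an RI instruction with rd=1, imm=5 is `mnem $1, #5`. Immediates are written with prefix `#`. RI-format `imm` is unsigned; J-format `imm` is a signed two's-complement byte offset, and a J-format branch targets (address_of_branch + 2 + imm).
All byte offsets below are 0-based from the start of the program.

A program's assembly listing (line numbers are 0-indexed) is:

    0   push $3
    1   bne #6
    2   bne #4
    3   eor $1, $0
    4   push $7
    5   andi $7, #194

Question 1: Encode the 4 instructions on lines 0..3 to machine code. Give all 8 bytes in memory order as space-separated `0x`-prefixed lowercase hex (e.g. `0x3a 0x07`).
L0: push op=0x1b:5|rd=3:3|pad=0:8 ⇒ 0xdb00 ⇒ little 00 db
L1: bne op=0x17:5|imm=6:11 ⇒ 0xb806 ⇒ little 06 b8
L2: bne op=0x17:5|imm=4:11 ⇒ 0xb804 ⇒ little 04 b8
L3: eor op=0x5:5|rd=1:3|rs=0:3|pad=0:5 ⇒ 0x2900 ⇒ little 00 29

0x00 0xdb 0x06 0xb8 0x04 0xb8 0x00 0x29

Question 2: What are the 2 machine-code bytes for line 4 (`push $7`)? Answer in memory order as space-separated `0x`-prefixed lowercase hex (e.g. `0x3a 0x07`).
0x00 0xdf

4. push fields op=0x1b:5|rd=7:3|pad=0:8 → word df00h → 00 df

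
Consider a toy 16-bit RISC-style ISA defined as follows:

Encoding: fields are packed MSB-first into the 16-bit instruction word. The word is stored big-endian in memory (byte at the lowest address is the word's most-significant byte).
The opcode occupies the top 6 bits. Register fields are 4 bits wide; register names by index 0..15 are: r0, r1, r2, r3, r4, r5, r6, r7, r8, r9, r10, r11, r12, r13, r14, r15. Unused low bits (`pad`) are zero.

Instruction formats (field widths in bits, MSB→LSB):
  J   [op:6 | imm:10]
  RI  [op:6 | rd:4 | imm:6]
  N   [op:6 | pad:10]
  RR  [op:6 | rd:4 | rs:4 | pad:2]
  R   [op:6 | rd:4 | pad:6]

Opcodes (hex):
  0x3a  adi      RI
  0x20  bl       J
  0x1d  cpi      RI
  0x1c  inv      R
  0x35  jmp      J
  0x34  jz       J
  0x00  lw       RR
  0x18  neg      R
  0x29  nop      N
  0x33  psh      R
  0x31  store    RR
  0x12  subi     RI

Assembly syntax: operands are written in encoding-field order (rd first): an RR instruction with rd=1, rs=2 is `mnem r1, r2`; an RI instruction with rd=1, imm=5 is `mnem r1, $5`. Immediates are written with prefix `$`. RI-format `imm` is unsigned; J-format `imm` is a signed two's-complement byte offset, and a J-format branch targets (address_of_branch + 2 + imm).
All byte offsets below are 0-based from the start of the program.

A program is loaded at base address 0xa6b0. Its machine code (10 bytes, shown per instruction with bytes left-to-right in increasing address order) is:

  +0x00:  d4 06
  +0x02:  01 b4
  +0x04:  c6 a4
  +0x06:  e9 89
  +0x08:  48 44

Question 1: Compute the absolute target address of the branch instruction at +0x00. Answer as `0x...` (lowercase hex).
@+00  big-endian(d4 06) = 0xd406
  op=0xd406>>10=0x35 ⇒ jmp (J)
  imm: (w>>0)&0x3ff=0x6 → $6
  target = base 0xa6b0 + off 0x00 + 2 + imm 6 = 0xa6b8

0xa6b8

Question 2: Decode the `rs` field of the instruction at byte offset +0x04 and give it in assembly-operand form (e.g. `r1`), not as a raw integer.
r9

+0x04: c6 a4 ⇒ word 0xc6a4 (big)
  top 6b → 0x31 → store [RR]
  rd: (w>>6)&0xf=0xa → r10
  rs: (w>>2)&0xf=0x9 → r9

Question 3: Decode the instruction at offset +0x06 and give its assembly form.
+0x06: e9 89 ⇒ word 0xe989 (big)
  opcode bits[15:10]=0x3a: adi/RI
  rd@[9:6]=0x6 ⇒ r6
  imm@[5:0]=0x9 ⇒ $9

adi r6, $9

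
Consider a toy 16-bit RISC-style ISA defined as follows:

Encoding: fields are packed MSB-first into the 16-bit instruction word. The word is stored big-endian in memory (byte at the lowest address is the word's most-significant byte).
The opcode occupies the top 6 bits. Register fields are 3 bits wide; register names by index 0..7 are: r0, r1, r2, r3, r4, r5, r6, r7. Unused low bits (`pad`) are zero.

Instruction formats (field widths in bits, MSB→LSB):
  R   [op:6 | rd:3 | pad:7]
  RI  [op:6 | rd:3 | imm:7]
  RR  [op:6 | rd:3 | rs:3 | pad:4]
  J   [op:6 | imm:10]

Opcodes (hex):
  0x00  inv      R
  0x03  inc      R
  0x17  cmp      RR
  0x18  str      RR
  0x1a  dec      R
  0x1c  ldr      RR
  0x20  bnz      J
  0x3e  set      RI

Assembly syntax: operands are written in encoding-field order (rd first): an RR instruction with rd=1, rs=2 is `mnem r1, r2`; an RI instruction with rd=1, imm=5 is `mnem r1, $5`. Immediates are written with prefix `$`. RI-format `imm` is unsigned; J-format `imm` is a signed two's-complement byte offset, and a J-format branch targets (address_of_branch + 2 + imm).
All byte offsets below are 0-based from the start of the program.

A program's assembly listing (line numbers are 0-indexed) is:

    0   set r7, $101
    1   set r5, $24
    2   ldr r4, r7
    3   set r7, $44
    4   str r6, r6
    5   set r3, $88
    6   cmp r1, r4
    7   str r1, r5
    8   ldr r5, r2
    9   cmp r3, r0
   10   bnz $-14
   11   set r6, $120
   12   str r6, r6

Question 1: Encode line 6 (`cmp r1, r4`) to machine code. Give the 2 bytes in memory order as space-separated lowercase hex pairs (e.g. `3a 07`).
5c c0

line 6 (cmp): pack op=0x17:6|rd=1:3|rs=4:3|pad=0:4 = 0x5cc0; big→ 5c c0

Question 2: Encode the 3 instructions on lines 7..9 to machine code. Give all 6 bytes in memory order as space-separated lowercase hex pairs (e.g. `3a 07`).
60 d0 72 a0 5d 80

L7: str op=0x18:6|rd=1:3|rs=5:3|pad=0:4 ⇒ 0x60d0 ⇒ big 60 d0
L8: ldr op=0x1c:6|rd=5:3|rs=2:3|pad=0:4 ⇒ 0x72a0 ⇒ big 72 a0
L9: cmp op=0x17:6|rd=3:3|rs=0:3|pad=0:4 ⇒ 0x5d80 ⇒ big 5d 80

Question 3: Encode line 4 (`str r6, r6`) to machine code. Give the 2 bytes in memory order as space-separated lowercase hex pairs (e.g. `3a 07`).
63 60

4. str fields op=0x18:6|rd=6:3|rs=6:3|pad=0:4 → word 6360h → 63 60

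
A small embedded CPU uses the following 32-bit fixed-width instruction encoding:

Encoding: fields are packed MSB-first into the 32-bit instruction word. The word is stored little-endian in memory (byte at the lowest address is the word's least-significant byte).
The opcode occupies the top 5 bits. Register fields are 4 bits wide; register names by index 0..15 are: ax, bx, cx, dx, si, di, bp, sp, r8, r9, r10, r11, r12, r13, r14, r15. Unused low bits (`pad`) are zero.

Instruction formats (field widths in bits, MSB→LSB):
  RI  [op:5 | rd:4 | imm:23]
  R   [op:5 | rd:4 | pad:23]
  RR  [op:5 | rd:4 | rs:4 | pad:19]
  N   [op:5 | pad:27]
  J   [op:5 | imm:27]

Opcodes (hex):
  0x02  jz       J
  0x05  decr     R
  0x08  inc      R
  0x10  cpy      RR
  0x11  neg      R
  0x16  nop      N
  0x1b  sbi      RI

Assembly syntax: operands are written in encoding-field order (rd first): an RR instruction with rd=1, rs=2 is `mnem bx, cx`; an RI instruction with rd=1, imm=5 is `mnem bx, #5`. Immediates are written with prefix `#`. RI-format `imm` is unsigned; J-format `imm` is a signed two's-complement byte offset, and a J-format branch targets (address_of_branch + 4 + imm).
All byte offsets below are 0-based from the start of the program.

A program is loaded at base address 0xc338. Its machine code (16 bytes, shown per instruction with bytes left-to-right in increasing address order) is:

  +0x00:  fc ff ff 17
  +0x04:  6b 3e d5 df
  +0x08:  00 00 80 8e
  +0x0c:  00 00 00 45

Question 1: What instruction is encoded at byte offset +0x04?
+0x04: 6b 3e d5 df ⇒ word 0xdfd53e6b (little)
  top 5b → 0x1b → sbi [RI]
  rd: (w>>23)&0xf=0xf → r15
  imm: (w>>0)&0x7fffff=0x553e6b → #5586539

sbi r15, #5586539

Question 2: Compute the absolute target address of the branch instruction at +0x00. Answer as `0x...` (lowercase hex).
0xc338

@+00  little-endian(fc ff ff 17) = 0x17fffffc
  opcode bits[31:27]=0x2: jz/J
  [26:0] imm=134217724 (s27→-4) = #-4
  target = base 0xc338 + off 0x00 + 4 + imm -4 = 0xc338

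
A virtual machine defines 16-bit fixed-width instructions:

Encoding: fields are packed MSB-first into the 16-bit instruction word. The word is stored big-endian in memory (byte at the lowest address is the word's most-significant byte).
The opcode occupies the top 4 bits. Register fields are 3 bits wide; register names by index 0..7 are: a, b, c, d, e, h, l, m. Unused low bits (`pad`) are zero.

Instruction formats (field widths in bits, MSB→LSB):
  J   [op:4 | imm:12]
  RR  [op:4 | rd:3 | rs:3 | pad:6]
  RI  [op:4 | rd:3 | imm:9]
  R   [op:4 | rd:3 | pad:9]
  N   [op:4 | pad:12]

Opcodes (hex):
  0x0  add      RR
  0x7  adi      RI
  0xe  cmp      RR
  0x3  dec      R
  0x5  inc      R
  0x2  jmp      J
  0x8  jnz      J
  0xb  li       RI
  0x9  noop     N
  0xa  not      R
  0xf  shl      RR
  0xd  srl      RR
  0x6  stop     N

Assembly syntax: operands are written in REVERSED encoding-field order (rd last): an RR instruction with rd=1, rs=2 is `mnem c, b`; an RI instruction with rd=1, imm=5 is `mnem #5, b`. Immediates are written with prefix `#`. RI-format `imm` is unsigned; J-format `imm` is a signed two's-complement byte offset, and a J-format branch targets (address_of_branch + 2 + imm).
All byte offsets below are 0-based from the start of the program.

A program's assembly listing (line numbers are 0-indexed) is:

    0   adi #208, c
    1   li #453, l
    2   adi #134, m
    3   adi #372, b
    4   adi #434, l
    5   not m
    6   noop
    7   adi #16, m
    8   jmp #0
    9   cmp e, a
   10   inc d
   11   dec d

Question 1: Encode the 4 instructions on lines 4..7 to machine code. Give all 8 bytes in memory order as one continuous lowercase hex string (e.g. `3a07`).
7db2ae0090007e10

4. adi fields op=0x7:4|rd=6:3|imm=434:9 → word 7db2h → 7d b2
5. not fields op=0xa:4|rd=7:3|pad=0:9 → word ae00h → ae 00
6. noop fields op=0x9:4|pad=0:12 → word 9000h → 90 00
7. adi fields op=0x7:4|rd=7:3|imm=16:9 → word 7e10h → 7e 10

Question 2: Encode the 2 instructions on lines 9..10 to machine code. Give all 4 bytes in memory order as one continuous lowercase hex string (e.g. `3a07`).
e1005600

line 9 (cmp): pack op=0xe:4|rd=0:3|rs=4:3|pad=0:6 = 0xe100; big→ e1 00
line 10 (inc): pack op=0x5:4|rd=3:3|pad=0:9 = 0x5600; big→ 56 00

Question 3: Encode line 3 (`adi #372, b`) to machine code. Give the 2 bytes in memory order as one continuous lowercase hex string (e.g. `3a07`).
7374

line 3 (adi): pack op=0x7:4|rd=1:3|imm=372:9 = 0x7374; big→ 73 74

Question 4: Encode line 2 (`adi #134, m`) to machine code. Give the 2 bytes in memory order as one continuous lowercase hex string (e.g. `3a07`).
line 2 (adi): pack op=0x7:4|rd=7:3|imm=134:9 = 0x7e86; big→ 7e 86

7e86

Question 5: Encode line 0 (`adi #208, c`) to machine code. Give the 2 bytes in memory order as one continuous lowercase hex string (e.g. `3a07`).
L0: adi op=0x7:4|rd=2:3|imm=208:9 ⇒ 0x74d0 ⇒ big 74 d0

74d0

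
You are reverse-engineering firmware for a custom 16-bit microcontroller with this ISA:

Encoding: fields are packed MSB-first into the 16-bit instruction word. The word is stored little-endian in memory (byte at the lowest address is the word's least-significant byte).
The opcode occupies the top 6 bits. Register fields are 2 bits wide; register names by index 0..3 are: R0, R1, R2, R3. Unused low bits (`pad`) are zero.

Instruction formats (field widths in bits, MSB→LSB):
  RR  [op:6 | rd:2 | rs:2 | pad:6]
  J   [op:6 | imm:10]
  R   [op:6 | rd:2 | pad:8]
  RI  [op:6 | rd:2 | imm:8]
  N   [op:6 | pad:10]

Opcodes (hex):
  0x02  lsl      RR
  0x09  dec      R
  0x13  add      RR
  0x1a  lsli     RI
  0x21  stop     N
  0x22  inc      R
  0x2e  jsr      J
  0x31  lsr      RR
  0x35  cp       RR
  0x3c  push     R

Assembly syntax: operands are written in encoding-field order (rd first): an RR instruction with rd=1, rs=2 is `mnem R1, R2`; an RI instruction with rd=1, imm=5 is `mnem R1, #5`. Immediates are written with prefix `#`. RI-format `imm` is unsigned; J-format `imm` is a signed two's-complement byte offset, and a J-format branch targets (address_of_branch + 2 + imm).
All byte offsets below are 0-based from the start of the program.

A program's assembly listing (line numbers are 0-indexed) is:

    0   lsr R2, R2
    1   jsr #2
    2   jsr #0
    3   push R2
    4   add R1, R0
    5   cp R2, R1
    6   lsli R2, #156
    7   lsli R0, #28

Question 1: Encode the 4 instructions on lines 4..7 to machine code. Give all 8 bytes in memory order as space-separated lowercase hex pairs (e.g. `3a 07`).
line 4 (add): pack op=0x13:6|rd=1:2|rs=0:2|pad=0:6 = 0x4d00; little→ 00 4d
line 5 (cp): pack op=0x35:6|rd=2:2|rs=1:2|pad=0:6 = 0xd640; little→ 40 d6
line 6 (lsli): pack op=0x1a:6|rd=2:2|imm=156:8 = 0x6a9c; little→ 9c 6a
line 7 (lsli): pack op=0x1a:6|rd=0:2|imm=28:8 = 0x681c; little→ 1c 68

00 4d 40 d6 9c 6a 1c 68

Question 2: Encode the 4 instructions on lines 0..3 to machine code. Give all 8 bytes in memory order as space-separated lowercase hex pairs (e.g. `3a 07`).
0. lsr fields op=0x31:6|rd=2:2|rs=2:2|pad=0:6 → word c680h → 80 c6
1. jsr fields op=0x2e:6|imm=2:10 → word b802h → 02 b8
2. jsr fields op=0x2e:6|imm=0:10 → word b800h → 00 b8
3. push fields op=0x3c:6|rd=2:2|pad=0:8 → word f200h → 00 f2

80 c6 02 b8 00 b8 00 f2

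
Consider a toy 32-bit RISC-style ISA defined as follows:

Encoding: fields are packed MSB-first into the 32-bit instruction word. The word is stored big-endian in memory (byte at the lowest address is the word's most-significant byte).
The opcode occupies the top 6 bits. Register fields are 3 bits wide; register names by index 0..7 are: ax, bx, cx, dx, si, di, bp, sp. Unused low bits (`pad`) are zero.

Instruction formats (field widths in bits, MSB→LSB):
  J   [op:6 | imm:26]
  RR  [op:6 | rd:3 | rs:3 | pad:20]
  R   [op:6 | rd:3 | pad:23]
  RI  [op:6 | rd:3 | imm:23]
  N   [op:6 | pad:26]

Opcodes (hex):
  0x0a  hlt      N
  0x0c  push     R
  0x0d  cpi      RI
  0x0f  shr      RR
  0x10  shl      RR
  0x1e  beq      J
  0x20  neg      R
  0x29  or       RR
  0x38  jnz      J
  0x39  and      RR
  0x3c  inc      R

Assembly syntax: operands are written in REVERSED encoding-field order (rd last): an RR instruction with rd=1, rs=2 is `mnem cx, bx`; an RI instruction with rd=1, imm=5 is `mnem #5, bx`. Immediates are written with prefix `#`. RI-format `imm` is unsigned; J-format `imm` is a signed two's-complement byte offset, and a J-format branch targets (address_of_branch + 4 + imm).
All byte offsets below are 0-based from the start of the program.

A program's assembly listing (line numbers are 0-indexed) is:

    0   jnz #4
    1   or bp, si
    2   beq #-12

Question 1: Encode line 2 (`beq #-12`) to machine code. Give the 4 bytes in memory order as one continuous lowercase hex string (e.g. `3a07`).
line 2 (beq): pack op=0x1e:6|imm=-12:26 = 0x7bfffff4; big→ 7b ff ff f4

7bfffff4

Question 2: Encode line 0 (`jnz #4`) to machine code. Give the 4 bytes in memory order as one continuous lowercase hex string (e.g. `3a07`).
line 0 (jnz): pack op=0x38:6|imm=4:26 = 0xe0000004; big→ e0 00 00 04

e0000004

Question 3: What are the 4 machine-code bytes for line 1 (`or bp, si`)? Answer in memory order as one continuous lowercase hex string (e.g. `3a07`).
a6600000

1. or fields op=0x29:6|rd=4:3|rs=6:3|pad=0:20 → word a6600000h → a6 60 00 00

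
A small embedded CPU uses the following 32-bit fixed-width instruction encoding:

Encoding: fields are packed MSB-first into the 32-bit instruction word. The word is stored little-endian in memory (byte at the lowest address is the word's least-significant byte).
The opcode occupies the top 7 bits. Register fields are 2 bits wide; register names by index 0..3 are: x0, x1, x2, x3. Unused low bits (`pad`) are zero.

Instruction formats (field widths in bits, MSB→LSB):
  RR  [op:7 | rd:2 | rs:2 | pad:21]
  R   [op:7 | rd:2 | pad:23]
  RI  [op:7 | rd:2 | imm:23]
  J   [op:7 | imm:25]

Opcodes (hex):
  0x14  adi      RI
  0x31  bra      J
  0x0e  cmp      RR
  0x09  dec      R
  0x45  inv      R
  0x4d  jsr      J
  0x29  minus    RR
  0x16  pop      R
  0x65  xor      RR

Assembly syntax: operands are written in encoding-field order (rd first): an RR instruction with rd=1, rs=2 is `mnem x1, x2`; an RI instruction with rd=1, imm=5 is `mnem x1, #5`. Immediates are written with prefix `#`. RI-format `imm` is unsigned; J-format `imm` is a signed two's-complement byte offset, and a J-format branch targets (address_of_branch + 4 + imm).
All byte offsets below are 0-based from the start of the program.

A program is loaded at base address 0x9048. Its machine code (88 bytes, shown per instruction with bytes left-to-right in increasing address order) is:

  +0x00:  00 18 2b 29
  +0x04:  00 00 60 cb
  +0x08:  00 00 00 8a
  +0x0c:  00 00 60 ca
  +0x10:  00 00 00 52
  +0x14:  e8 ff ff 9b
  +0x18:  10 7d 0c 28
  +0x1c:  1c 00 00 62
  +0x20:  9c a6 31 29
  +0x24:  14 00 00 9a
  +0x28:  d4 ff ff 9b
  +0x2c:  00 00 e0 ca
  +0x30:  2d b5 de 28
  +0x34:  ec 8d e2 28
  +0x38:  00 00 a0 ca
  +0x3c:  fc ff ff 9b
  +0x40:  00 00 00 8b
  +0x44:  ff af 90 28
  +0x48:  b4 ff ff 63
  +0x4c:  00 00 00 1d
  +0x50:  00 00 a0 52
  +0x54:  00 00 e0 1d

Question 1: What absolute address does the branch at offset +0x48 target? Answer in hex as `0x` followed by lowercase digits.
[48] b4 ff ff 63 → 0x63ffffb4
  opcode bits[31:25]=0x31: bra/J
  [24:0] imm=33554356 (s25→-76) = #-76
  target = base 0x9048 + off 0x48 + 4 + imm -76 = 0x9048

0x9048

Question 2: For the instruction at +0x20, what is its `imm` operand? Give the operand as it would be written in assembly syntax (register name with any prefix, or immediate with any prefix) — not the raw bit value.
#3253916

[20] 9c a6 31 29 → 0x2931a69c
  opcode bits[31:25]=0x14: adi/RI
  rd@[24:23]=0x2 ⇒ x2
  imm@[22:0]=0x31a69c ⇒ #3253916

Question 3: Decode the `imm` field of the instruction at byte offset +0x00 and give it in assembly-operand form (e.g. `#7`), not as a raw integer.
#2824192

off 0x00: read 00 18 2b 29 as little → 0x292b1800
  op=0x292b1800>>25=0x14 ⇒ adi (RI)
  rd: (w>>23)&0x3=0x2 → x2
  imm: (w>>0)&0x7fffff=0x2b1800 → #2824192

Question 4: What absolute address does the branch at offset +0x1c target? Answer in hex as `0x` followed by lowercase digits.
0x9084

+0x1c: 1c 00 00 62 ⇒ word 0x6200001c (little)
  op=0x6200001c>>25=0x31 ⇒ bra (J)
  imm@[24:0]=0x1c ⇒ #28
  target = base 0x9048 + off 0x1c + 4 + imm 28 = 0x9084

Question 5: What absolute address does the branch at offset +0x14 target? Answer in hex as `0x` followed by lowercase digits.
0x9048

[14] e8 ff ff 9b → 0x9bffffe8
  opcode bits[31:25]=0x4d: jsr/J
  imm@[24:0]=0x1ffffe8 (s25→-24) ⇒ #-24
  target = base 0x9048 + off 0x14 + 4 + imm -24 = 0x9048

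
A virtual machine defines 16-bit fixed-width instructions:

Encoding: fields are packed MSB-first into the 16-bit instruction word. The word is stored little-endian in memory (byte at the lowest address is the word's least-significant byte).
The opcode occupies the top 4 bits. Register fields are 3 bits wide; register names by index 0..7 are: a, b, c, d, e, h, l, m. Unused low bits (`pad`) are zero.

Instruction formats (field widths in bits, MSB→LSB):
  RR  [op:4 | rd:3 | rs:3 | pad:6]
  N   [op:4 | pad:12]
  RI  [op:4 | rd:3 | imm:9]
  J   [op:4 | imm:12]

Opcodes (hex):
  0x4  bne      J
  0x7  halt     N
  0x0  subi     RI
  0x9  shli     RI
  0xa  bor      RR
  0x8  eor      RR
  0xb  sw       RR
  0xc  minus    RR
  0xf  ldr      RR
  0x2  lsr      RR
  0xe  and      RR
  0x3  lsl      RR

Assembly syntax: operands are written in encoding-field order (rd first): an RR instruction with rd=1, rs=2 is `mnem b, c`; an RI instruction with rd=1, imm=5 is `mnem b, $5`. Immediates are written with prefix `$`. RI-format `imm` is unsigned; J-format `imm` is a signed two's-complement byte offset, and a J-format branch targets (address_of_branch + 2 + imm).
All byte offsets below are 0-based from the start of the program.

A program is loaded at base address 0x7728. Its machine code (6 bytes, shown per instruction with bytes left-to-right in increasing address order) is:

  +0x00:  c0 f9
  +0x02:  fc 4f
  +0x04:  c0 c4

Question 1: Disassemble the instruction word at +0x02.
bne $-4

+0x02: fc 4f ⇒ word 0x4ffc (little)
  top 4b → 0x4 → bne [J]
  [11:0] imm=4092 (s12→-4) = $-4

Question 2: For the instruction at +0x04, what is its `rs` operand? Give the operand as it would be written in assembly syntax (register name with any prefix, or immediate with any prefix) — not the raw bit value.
off 0x04: read c0 c4 as little → 0xc4c0
  op=0xc4c0>>12=0xc ⇒ minus (RR)
  [11:9] rd=2 = c
  [8:6] rs=3 = d

d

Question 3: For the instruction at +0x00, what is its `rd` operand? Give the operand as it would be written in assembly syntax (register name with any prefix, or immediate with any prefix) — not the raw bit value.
off 0x00: read c0 f9 as little → 0xf9c0
  top 4b → 0xf → ldr [RR]
  rd: (w>>9)&0x7=0x4 → e
  rs: (w>>6)&0x7=0x7 → m

e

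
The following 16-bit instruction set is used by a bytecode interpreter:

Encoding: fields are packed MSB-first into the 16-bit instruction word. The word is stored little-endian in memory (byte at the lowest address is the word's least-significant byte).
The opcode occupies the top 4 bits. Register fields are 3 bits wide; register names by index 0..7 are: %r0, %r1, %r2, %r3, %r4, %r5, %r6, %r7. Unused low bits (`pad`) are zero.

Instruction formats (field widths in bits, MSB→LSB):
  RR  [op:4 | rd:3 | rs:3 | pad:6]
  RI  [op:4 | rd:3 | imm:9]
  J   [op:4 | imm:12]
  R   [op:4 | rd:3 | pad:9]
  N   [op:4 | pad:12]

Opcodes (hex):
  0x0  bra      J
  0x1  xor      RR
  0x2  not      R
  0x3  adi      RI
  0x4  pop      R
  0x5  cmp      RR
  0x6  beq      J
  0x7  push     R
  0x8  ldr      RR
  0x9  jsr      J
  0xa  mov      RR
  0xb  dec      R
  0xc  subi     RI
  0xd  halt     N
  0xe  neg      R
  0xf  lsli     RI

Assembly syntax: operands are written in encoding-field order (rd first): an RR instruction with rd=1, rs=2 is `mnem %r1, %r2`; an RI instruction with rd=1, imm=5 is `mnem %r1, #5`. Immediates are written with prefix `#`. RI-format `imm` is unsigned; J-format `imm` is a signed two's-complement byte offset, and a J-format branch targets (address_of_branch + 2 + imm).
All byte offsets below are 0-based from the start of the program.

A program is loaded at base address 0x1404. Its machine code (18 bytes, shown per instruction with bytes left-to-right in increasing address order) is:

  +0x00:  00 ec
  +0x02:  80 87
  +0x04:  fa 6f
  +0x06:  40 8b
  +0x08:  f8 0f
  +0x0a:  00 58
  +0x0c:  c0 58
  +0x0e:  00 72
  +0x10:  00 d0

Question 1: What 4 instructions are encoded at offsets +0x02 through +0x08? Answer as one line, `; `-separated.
off 0x02: read 80 87 as little → 0x8780
  opcode bits[15:12]=0x8: ldr/RR
  [11:9] rd=3 = %r3
  [8:6] rs=6 = %r6
off 0x04: read fa 6f as little → 0x6ffa
  opcode bits[15:12]=0x6: beq/J
  [11:0] imm=4090 (s12→-6) = #-6
off 0x06: read 40 8b as little → 0x8b40
  opcode bits[15:12]=0x8: ldr/RR
  [11:9] rd=5 = %r5
  [8:6] rs=5 = %r5
off 0x08: read f8 0f as little → 0x0ff8
  opcode bits[15:12]=0x0: bra/J
  [11:0] imm=4088 (s12→-8) = #-8

ldr %r3, %r6; beq #-6; ldr %r5, %r5; bra #-8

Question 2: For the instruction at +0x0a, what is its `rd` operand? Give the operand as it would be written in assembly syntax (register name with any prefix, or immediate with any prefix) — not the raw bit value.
@+0a  little-endian(00 58) = 0x5800
  top 4b → 0x5 → cmp [RR]
  rd: (w>>9)&0x7=0x4 → %r4
  rs: (w>>6)&0x7=0x0 → %r0

%r4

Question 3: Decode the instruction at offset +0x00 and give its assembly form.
+0x00: 00 ec ⇒ word 0xec00 (little)
  opcode bits[15:12]=0xe: neg/R
  rd@[11:9]=0x6 ⇒ %r6

neg %r6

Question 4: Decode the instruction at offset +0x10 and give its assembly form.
off 0x10: read 00 d0 as little → 0xd000
  top 4b → 0xd → halt [N]

halt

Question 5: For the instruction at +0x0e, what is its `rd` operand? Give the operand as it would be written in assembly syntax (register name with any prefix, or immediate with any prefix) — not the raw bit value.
off 0x0e: read 00 72 as little → 0x7200
  top 4b → 0x7 → push [R]
  rd: (w>>9)&0x7=0x1 → %r1

%r1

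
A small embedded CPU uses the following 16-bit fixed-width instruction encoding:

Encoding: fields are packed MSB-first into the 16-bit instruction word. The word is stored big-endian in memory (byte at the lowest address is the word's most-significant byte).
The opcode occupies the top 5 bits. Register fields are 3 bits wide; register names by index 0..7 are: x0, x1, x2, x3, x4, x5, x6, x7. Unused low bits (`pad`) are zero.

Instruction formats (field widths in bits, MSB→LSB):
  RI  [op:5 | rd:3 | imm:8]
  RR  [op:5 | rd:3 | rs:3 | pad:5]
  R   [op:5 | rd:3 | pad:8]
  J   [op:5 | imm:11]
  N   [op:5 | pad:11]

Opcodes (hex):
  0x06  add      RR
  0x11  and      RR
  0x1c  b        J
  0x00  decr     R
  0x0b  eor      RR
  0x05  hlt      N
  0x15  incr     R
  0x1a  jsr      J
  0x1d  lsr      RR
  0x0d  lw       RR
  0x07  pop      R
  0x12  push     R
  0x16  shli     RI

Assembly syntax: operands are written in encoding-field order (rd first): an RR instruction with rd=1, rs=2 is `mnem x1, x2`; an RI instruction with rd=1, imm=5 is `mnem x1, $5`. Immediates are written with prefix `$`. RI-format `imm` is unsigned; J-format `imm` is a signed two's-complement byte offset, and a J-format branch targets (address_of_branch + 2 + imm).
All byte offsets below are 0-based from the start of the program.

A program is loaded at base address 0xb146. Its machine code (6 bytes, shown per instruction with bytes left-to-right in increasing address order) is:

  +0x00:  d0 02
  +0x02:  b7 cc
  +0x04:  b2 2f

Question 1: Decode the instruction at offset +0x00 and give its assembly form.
jsr $2

@+00  big-endian(d0 02) = 0xd002
  opcode bits[15:11]=0x1a: jsr/J
  [10:0] imm=2 = $2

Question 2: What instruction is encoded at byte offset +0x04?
shli x2, $47

[04] b2 2f → 0xb22f
  op=0xb22f>>11=0x16 ⇒ shli (RI)
  rd@[10:8]=0x2 ⇒ x2
  imm@[7:0]=0x2f ⇒ $47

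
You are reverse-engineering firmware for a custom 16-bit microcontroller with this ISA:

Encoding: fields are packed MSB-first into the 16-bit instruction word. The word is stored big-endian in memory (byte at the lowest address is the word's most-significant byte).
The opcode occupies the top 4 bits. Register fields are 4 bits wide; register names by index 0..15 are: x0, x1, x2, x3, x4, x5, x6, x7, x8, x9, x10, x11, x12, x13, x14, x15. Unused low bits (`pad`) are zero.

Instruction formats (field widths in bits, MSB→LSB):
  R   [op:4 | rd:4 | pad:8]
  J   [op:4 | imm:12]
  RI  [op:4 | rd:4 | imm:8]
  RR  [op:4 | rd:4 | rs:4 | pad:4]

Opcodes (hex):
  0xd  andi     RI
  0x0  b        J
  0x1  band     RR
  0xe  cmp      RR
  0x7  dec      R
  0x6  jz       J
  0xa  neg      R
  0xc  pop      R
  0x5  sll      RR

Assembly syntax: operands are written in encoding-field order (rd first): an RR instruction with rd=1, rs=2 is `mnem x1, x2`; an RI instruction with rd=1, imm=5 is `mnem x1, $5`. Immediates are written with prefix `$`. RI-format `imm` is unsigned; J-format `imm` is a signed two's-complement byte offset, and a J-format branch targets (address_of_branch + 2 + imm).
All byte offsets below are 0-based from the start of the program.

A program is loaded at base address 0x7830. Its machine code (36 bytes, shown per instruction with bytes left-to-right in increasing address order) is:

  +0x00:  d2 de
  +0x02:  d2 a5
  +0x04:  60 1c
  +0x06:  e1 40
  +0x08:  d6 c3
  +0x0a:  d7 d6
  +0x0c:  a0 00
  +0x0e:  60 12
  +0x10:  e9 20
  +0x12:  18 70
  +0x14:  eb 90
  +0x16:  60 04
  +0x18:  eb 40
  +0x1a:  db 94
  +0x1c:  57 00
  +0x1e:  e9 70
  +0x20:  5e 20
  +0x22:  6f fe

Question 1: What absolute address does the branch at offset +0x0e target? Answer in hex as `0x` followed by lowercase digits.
@+0e  big-endian(60 12) = 0x6012
  top 4b → 0x6 → jz [J]
  imm@[11:0]=0x12 ⇒ $18
  target = base 0x7830 + off 0x0e + 2 + imm 18 = 0x7852

0x7852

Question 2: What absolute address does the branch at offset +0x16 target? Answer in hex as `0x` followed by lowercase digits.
+0x16: 60 04 ⇒ word 0x6004 (big)
  op=0x6004>>12=0x6 ⇒ jz (J)
  imm: (w>>0)&0xfff=0x4 → $4
  target = base 0x7830 + off 0x16 + 2 + imm 4 = 0x784c

0x784c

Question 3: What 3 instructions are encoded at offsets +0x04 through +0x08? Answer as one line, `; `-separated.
+0x04: 60 1c ⇒ word 0x601c (big)
  opcode bits[15:12]=0x6: jz/J
  [11:0] imm=28 = $28
+0x06: e1 40 ⇒ word 0xe140 (big)
  opcode bits[15:12]=0xe: cmp/RR
  [11:8] rd=1 = x1
  [7:4] rs=4 = x4
+0x08: d6 c3 ⇒ word 0xd6c3 (big)
  opcode bits[15:12]=0xd: andi/RI
  [11:8] rd=6 = x6
  [7:0] imm=195 = $195

jz $28; cmp x1, x4; andi x6, $195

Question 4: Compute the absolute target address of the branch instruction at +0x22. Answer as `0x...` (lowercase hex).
0x7852

off 0x22: read 6f fe as big → 0x6ffe
  op=0x6ffe>>12=0x6 ⇒ jz (J)
  imm: (w>>0)&0xfff=0xffe (s12→-2) → $-2
  target = base 0x7830 + off 0x22 + 2 + imm -2 = 0x7852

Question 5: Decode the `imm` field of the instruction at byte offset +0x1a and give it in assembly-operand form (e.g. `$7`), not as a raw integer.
$148

@+1a  big-endian(db 94) = 0xdb94
  op=0xdb94>>12=0xd ⇒ andi (RI)
  rd@[11:8]=0xb ⇒ x11
  imm@[7:0]=0x94 ⇒ $148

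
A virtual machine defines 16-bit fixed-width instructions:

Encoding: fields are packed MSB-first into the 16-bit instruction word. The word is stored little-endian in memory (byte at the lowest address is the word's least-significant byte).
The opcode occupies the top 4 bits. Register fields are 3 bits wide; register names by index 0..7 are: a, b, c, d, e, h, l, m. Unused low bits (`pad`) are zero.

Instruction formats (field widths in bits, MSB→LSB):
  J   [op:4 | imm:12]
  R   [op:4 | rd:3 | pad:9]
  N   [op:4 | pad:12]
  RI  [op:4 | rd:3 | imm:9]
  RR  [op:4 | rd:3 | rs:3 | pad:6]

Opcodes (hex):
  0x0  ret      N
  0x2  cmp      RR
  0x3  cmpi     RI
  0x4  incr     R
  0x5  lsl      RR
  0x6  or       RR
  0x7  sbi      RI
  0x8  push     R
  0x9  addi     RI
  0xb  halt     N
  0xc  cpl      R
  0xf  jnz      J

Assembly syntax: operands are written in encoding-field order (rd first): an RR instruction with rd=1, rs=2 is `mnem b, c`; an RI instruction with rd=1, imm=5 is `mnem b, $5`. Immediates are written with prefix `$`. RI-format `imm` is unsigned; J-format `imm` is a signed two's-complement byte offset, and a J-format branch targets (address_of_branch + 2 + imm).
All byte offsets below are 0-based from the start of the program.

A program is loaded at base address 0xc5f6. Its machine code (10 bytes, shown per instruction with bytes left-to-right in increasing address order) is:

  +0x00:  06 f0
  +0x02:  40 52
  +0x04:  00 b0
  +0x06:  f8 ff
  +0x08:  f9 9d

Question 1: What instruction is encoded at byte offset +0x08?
+0x08: f9 9d ⇒ word 0x9df9 (little)
  top 4b → 0x9 → addi [RI]
  rd: (w>>9)&0x7=0x6 → l
  imm: (w>>0)&0x1ff=0x1f9 → $505

addi l, $505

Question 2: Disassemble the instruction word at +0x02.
lsl b, b

[02] 40 52 → 0x5240
  opcode bits[15:12]=0x5: lsl/RR
  rd@[11:9]=0x1 ⇒ b
  rs@[8:6]=0x1 ⇒ b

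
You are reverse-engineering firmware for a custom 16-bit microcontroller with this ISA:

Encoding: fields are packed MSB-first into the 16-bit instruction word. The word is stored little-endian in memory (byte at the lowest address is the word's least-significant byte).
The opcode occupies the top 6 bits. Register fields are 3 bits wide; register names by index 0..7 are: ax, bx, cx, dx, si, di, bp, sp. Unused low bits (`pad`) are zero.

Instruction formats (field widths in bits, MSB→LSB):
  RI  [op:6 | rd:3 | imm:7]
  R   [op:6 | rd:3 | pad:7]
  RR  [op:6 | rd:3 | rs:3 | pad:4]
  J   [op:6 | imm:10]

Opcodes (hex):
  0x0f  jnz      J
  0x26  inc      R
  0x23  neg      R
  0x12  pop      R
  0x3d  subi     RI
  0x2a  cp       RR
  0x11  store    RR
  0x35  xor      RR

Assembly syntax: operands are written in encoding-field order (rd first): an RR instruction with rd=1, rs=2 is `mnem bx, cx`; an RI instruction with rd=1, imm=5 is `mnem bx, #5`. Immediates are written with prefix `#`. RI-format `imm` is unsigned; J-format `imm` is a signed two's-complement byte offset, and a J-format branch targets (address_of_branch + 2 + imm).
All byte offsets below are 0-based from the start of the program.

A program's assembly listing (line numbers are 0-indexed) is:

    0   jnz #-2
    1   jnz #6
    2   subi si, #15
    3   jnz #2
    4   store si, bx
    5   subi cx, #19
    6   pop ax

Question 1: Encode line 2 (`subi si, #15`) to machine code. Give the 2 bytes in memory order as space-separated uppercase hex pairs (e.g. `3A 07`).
2. subi fields op=0x3d:6|rd=4:3|imm=15:7 → word f60fh → 0f f6

0F F6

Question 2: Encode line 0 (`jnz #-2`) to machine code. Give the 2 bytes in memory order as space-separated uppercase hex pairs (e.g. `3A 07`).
FE 3F

0. jnz fields op=0xf:6|imm=-2:10 → word 3ffeh → fe 3f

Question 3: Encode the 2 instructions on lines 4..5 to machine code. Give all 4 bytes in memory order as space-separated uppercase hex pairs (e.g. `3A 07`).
10 46 13 F5

4. store fields op=0x11:6|rd=4:3|rs=1:3|pad=0:4 → word 4610h → 10 46
5. subi fields op=0x3d:6|rd=2:3|imm=19:7 → word f513h → 13 f5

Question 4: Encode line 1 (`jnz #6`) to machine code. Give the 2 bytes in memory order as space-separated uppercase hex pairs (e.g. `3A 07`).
L1: jnz op=0xf:6|imm=6:10 ⇒ 0x3c06 ⇒ little 06 3c

06 3C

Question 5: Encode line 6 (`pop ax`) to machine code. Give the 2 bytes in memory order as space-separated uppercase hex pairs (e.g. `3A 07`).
6. pop fields op=0x12:6|rd=0:3|pad=0:7 → word 4800h → 00 48

00 48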